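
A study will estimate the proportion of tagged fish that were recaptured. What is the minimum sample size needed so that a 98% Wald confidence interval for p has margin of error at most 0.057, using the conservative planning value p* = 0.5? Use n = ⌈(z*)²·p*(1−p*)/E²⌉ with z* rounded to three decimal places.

n = 417

For 98% confidence, z* = 2.326.
p*(1−p*) = 0.2500.
(z*)²·p*(1−p*)/E² = 5.410276·0.2500/0.003249 = 416.303.
⌈416.303⌉ = 417.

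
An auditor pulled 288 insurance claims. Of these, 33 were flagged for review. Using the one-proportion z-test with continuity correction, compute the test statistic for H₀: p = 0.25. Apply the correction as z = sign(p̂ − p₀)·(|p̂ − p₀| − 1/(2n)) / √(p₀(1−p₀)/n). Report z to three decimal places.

p̂ = 33/288 = 0.11458. p̂ − p₀ = -0.135417.
Continuity correction 1/(2n) = 1/576 = 0.001736.
Corrected numerator: |-0.135417| − 0.001736 = 0.133681.
Null standard error: √(0.25·0.75/288) = √0.000651042 = 0.025516.
z = (−)0.133681/0.025516 = -5.239.

z = -5.239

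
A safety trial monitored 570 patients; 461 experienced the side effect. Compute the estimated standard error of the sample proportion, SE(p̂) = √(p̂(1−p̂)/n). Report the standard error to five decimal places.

SE = 0.01647

p̂ = 461/570 = 0.80877.
p̂(1−p̂) = 0.154661.
SE = √(0.154661/570) = 0.01647.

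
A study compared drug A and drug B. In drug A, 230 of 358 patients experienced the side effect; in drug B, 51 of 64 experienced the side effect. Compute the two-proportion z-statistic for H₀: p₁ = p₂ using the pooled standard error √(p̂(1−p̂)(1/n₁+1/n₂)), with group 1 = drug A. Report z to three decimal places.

z = -2.412

p̂₁ = 230/358 = 0.64246, p̂₂ = 51/64 = 0.79688.
Pooling: p̂ = 281/422 = 0.66588.
SE = √[p̂(1−p̂)(1/n₁+1/n₂)] = √[0.66588·0.33412·(1/358+1/64)] ≈ 0.064014.
z = -0.15442/0.064014 = -2.412.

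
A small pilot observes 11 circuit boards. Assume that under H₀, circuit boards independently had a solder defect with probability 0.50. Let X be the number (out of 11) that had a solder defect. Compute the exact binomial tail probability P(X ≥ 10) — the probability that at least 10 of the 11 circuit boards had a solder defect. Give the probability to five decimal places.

P = 0.00586

X ~ Binomial(n=11, p=0.50).
P(X ≥ 10) = C(11,10)·0.50^10·0.50^1 + C(11,11)·0.50^11·0.50^0.
= 0.005371 + 0.000488 = 0.00586.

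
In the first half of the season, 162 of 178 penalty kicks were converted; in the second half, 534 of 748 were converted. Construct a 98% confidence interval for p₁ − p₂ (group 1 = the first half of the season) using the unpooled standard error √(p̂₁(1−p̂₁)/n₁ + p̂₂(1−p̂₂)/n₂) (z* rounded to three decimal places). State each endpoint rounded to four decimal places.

p̂₁ = 0.91011, p̂₂ = 0.71390, so the observed difference is 0.19621.
SE = √(0.000459595 + 0.000273055) = √0.000732650 = 0.027068.
The 98% critical value is z* = 2.326. Margin = 2.326·0.027068 = 0.06296.
Interval: 0.19621 ± 0.06296 → (0.1332, 0.2592).

(0.1332, 0.2592)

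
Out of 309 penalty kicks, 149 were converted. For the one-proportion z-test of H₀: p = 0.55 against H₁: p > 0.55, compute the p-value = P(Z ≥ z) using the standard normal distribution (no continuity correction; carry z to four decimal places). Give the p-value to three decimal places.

p-value = 0.992

Sample proportion p̂ = 149/309 = 0.48220.
Null standard error: √(0.55·0.45/309) = √0.000800971 = 0.028301.
Test statistic (full precision, shown to 4 dp): z = (149/309 − 0.55)/SE₀ ≈ -2.3956.
p-value = P(Z ≥ z) with z = -2.3956 → 0.992.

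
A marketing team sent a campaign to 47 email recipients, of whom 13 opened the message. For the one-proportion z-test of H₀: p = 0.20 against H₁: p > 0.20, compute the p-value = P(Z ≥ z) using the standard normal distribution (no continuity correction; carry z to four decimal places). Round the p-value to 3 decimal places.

The sample proportion is 13/47 = 0.27660.
Null standard error: √(0.20·0.80/47) = √0.003404255 = 0.058346.
Test statistic (full precision, shown to 4 dp): z = (13/47 − 0.20)/SE₀ ≈ 1.3128.
p-value = P(Z ≥ z) with z = 1.3128 → 0.095.

p-value = 0.095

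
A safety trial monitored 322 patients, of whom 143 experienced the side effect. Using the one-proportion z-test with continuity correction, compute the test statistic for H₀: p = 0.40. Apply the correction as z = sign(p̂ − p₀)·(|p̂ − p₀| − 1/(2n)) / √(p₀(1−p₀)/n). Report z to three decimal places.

z = 1.558

p̂ = 143/322 = 0.44410. p̂ − p₀ = 0.044099.
1/(2n) = 0.001553.
Corrected numerator: |0.044099| − 0.001553 = 0.042546.
Null standard error: √(0.40·0.60/322) = √0.000745342 = 0.027301.
z = (+)0.042546/0.027301 = 1.558.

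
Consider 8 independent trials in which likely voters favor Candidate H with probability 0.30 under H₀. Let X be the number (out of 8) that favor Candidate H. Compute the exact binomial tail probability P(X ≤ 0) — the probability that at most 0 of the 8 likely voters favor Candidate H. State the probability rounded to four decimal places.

X ~ Binomial(n=8, p=0.30).
P(X ≤ 0) = C(8,0)·0.30^0·0.70^8.
= 0.057648 = 0.0576.

P = 0.0576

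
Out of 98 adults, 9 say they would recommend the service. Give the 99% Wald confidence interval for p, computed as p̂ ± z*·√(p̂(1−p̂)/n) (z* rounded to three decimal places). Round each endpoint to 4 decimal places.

Sample proportion p̂ = 9/98 = 0.09184.
SE = √(p̂(1−p̂)/n) = √(0.083403/98) = 0.029173.
The 99% critical value is z* = 2.576.
Margin = 2.576·0.029173 = 0.07515.
Interval: 0.09184 ± 0.07515 → (0.0167, 0.1670).

(0.0167, 0.1670)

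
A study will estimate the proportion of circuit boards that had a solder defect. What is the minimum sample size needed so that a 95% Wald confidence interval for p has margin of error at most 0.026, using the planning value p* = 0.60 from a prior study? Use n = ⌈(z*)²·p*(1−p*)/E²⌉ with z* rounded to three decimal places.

n = 1364

For 95% confidence, z* = 1.960.
p*(1−p*) = 0.2400.
Required n before rounding: 3.841600 × 0.2400 / 0.026² = 1363.882.
Rounding up, n = 1364.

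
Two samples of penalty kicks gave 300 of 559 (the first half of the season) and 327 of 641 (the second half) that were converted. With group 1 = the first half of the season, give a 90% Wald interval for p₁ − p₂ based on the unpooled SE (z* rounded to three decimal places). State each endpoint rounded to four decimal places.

p̂₁ = 300/559 = 0.53667, p̂₂ = 327/641 = 0.51014; p̂₁ − p̂₂ = 0.02653.
SE = √(0.000444821 + 0.000389855) = √0.000834676 = 0.028891.
The 90% critical value is z* = 1.645. Margin of error = 0.04753.
CI: 0.02653 ± 0.04753 = (-0.0210, 0.0741).

(-0.0210, 0.0741)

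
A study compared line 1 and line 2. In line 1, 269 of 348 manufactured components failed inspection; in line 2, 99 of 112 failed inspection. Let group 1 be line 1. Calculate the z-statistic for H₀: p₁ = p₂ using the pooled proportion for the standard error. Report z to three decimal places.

z = -2.553

p̂₁ = 269/348 = 0.77299, p̂₂ = 99/112 = 0.88393.
Pooled p̂ = (269+99)/(348+112) = 368/460 = 0.80000.
Pooled SE = √[0.1600000·0.01180213] ≈ 0.043455.
z = -0.11094/0.043455 = -2.553.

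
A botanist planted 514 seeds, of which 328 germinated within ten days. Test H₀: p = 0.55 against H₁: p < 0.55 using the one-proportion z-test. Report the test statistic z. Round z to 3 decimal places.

The sample proportion is 328/514 = 0.63813.
Null standard error: √(0.55·0.45/514) = √0.000481518 = 0.021944.
Test statistic: z = 0.08813/0.021944 = 4.016.

z = 4.016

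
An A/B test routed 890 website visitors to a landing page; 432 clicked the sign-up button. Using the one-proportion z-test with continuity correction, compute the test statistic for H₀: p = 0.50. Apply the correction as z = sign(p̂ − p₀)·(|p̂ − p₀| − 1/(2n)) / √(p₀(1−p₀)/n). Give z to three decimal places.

z = -0.838

With x = 432 successes in n = 890, p̂ = 0.48539. p̂ − p₀ = -0.014607.
1/(2n) = 0.000562.
Corrected numerator: |-0.014607| − 0.000562 = 0.014045.
Under H₀, SE = √(p₀(1−p₀)/n) = √(0.50·0.50/890) = √0.000280899 = 0.016760.
z = −0.014045/0.016760 = -0.838.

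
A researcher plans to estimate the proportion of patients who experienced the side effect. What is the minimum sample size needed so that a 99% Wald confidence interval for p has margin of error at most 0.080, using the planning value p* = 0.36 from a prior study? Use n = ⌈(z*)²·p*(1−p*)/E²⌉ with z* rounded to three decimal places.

n = 239

z* = 2.576 at the 99% level.
p*(1−p*) = 0.36·0.64 = 0.2304.
(z*)²·p*(1−p*)/E² = 6.635776·0.2304/0.006400 = 238.888.
⌈238.888⌉ = 239.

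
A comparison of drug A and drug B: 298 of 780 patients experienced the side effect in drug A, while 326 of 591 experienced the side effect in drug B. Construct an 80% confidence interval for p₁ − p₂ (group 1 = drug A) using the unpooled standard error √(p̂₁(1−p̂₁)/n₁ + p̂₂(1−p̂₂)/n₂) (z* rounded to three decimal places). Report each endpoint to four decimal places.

p̂₁ = 298/780 = 0.38205, p̂₂ = 326/591 = 0.55161; p̂₁ − p̂₂ = -0.16956.
Unpooled SE = √(p̂₁(1−p̂₁)/n₁ + p̂₂(1−p̂₂)/n₂) = √(0.000302677 + 0.000418505) = 0.026855.
For 80% confidence, z* = 1.282. Margin = 1.282·0.026855 = 0.03443.
CI: -0.16956 ± 0.03443 = (-0.2040, -0.1351).

(-0.2040, -0.1351)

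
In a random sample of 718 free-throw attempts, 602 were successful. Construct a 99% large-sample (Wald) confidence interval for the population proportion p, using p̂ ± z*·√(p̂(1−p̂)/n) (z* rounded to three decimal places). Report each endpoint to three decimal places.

(0.803, 0.874)

Sample proportion p̂ = 602/718 = 0.83844.
Standard error of p̂: √(0.135458/718) = √0.000188661 = 0.013735.
The 99% critical value is z* = 2.576.
Margin of error: 2.576 × 0.013735 = 0.03538.
Interval: 0.83844 ± 0.03538 → (0.803, 0.874).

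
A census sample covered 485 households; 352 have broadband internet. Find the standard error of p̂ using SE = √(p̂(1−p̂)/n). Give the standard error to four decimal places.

SE = 0.0203

The sample proportion is 352/485 = 0.72577.
p̂(1−p̂) = 0.72577·0.27423 = 0.199028.
SE = √(0.199028/485) = 0.0203.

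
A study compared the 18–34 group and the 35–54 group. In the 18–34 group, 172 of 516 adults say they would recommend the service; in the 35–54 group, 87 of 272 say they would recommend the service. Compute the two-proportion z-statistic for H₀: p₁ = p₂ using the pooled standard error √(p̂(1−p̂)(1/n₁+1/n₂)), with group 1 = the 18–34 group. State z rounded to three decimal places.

Sample proportions: p̂₁ = 172/516 = 0.33333 and p̂₂ = 87/272 = 0.31985.
Pooling: p̂ = 259/788 = 0.32868.
Pooled SE = √[0.2206495·0.00561446] ≈ 0.035197.
z = (p̂₁ − p̂₂)/SE = (0.33333 − 0.31985)/0.035197 = 0.01348/0.035197 = 0.383.

z = 0.383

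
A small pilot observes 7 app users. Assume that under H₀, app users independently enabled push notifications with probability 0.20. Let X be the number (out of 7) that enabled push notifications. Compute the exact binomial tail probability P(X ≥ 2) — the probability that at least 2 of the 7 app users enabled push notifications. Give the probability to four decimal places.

P = 0.4233

X is binomial with n = 7 and p = 0.20.
P(X ≥ 2) = Σ_{j=2}^{7} C(7,j)·0.20^j·0.80^{7−j}.
= 0.275251 + 0.114688 + 0.028672 + 0.004301 + 0.000358 + 0.000013 = 0.4233.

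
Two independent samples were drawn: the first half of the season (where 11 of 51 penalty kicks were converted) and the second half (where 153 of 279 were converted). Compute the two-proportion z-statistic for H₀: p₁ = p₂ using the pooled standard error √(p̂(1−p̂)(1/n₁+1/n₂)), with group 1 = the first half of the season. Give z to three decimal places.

z = -4.369

Sample proportions: p̂₁ = 11/51 = 0.21569 and p̂₂ = 153/279 = 0.54839.
Pooled p̂ = (11+153)/(51+279) = 164/330 = 0.49697.
Pooled SE = √[0.2499908·0.02319207] ≈ 0.076143.
z = (p̂₁ − p̂₂)/SE = (0.21569 − 0.54839)/0.076143 = -0.33270/0.076143 = -4.369.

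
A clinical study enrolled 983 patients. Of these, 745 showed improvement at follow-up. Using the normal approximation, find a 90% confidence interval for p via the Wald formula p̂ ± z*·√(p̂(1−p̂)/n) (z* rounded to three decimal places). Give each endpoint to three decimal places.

(0.735, 0.780)

With x = 745 successes in n = 983, p̂ = 0.75788.
Standard error of p̂: √(0.183496/983) = √0.000186669 = 0.013663.
z* = 1.645 at the 90% level.
Margin = 1.645·0.013663 = 0.02248.
Interval: 0.75788 ± 0.02248 → (0.735, 0.780).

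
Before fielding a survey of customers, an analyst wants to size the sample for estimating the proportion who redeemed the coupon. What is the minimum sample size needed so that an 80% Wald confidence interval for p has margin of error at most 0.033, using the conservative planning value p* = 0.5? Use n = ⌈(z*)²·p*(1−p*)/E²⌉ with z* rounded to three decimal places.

For 80% confidence, z* = 1.282.
p*(1−p*) = 0.50·0.50 = 0.2500.
(z*)²·p*(1−p*)/E² = 1.643524·0.2500/0.001089 = 377.301.
⌈377.301⌉ = 378.

n = 378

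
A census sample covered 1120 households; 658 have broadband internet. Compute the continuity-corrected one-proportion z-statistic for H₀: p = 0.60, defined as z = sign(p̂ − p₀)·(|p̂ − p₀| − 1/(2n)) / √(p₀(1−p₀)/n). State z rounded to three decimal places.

p̂ = 658/1120 = 0.58750. p̂ − p₀ = -0.012500.
1/(2n) = 0.000446.
Corrected numerator: |-0.012500| − 0.000446 = 0.012054.
Null standard error: √(0.60·0.40/1120) = √0.000214286 = 0.014639.
z = (−)0.012054/0.014639 = -0.823.

z = -0.823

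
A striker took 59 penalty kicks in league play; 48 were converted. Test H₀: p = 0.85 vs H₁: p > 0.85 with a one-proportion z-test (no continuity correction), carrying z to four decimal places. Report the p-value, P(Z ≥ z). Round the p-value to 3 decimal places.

p̂ = 48/59 = 0.81356.
SE₀ = √(0.85·0.15/59) = 0.046487.
z = (p̂ − p₀)/SE = (48/59 − 0.85)/0.046487 ≈ -0.7839.
From the standard normal, P(Z ≥ z) = 0.783.

p-value = 0.783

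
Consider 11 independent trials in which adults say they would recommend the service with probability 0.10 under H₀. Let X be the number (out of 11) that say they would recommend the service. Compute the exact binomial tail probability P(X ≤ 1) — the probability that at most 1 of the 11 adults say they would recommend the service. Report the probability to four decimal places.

X ~ Binomial(n=11, p=0.10).
P(X ≤ 1) = C(11,0)·0.10^0·0.90^11 + C(11,1)·0.10^1·0.90^10.
= 0.313811 + 0.383546 = 0.6974.

P = 0.6974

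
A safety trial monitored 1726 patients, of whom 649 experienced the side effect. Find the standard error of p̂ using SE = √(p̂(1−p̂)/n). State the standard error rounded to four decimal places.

With x = 649 successes in n = 1726, p̂ = 0.37601.
p̂(1−p̂) = 0.37601·0.62399 = 0.234626.
Dividing by n and taking the root: √0.000135936 = 0.0117.

SE = 0.0117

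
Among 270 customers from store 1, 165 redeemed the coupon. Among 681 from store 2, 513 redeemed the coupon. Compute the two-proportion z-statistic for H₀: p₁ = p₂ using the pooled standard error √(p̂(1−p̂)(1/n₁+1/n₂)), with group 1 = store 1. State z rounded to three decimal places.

Sample proportions: p̂₁ = 165/270 = 0.61111 and p̂₂ = 513/681 = 0.75330.
Pooled p̂ = (165+513)/(270+681) = 678/951 = 0.71293.
Pooled SE = √[0.2046592·0.00517213] ≈ 0.032535.
z = -0.14219/0.032535 = -4.370.

z = -4.370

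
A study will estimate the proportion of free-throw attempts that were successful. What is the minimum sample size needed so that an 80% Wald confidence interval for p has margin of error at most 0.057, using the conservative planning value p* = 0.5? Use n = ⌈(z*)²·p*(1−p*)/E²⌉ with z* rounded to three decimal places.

n = 127

The 80% critical value is z* = 1.282.
p*(1−p*) = 0.2500.
Required n before rounding: 1.643524 × 0.2500 / 0.057² = 126.464.
⌈126.464⌉ = 127.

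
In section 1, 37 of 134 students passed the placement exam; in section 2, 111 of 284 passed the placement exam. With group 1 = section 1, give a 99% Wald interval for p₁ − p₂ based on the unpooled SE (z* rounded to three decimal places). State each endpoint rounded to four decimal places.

p̂₁ = 37/134 = 0.27612, p̂₂ = 111/284 = 0.39085; p̂₁ − p̂₂ = -0.11473.
Unpooled SE = √(p̂₁(1−p̂₁)/n₁ + p̂₂(1−p̂₂)/n₂) = √(0.001491623 + 0.000838328) = 0.048270.
The 99% critical value is z* = 2.576. Margin of error = 0.12434.
So the interval runs from -0.2391 to 0.0096.

(-0.2391, 0.0096)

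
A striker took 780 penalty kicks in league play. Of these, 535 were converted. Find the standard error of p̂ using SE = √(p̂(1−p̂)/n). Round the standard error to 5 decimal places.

With x = 535 successes in n = 780, p̂ = 0.68590.
p̂(1−p̂) = 0.215441.
Dividing by n and taking the root: √0.000276206 = 0.01662.

SE = 0.01662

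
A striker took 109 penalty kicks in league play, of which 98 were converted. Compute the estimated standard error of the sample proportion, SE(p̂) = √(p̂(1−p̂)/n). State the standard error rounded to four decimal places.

SE = 0.0289

The sample proportion is 98/109 = 0.89908.
p̂(1−p̂) = 0.090735.
SE = √(0.090735/109) = 0.0289.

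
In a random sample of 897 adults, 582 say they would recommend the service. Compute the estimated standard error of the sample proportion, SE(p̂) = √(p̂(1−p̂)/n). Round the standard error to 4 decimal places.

Sample proportion p̂ = 582/897 = 0.64883.
p̂(1−p̂) = 0.227850.
SE = √(0.227850/897) = √0.000254013 = 0.0159.

SE = 0.0159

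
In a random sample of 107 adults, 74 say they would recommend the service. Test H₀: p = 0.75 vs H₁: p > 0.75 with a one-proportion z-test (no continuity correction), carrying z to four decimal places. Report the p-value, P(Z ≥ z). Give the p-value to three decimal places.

p̂ = 74/107 = 0.69159.
SE₀ = √(0.75·0.25/107) = 0.041861.
z = (p̂ − p₀)/SE = (74/107 − 0.75)/0.041861 ≈ -1.3954.
From the standard normal, P(Z ≥ z) = 0.919.

p-value = 0.919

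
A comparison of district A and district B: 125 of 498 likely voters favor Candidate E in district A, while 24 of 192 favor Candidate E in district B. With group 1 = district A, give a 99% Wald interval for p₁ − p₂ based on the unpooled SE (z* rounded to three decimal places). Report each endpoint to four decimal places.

(0.0467, 0.2053)

p̂₁ = 125/498 = 0.25100, p̂₂ = 24/192 = 0.12500; p̂₁ − p̂₂ = 0.12600.
Unpooled SE = √(p̂₁(1−p̂₁)/n₁ + p̂₂(1−p̂₂)/n₂) = √(0.000377512 + 0.000569661) = 0.030776.
The 99% critical value is z* = 2.576. Margin of error = 0.07928.
CI: 0.12600 ± 0.07928 = (0.0467, 0.2053).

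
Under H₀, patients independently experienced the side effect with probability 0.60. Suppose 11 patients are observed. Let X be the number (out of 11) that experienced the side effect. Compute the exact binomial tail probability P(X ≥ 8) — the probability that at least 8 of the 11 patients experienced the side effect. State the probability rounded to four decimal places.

P = 0.2963

X ~ Binomial(n=11, p=0.60).
P(X ≥ 8) = C(11,8)·0.60^8·0.40^3 + C(11,9)·0.60^9·0.40^2 + C(11,10)·0.60^10·0.40^1 + C(11,11)·0.60^11·0.40^0.
= 0.177367 + 0.088684 + 0.026605 + 0.003628 = 0.2963.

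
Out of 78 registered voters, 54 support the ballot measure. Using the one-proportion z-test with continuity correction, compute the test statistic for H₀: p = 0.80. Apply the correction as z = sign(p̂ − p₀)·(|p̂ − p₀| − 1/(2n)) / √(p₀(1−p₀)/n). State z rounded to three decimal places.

z = -2.236

With x = 54 successes in n = 78, p̂ = 0.69231. p̂ − p₀ = -0.107692.
1/(2n) = 0.006410.
Corrected numerator: |-0.107692| − 0.006410 = 0.101282.
Under H₀, SE = √(p₀(1−p₀)/n) = √(0.80·0.20/78) = √0.002051282 = 0.045291.
z = (−)0.101282/0.045291 = -2.236.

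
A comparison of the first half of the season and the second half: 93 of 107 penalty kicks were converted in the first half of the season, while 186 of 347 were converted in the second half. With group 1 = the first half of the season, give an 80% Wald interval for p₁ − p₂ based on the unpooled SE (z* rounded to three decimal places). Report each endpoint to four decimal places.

(0.2791, 0.3872)

p̂₁ = 93/107 = 0.86916, p̂₂ = 186/347 = 0.53602; p̂₁ − p̂₂ = 0.33314.
SE = √(0.001062820 + 0.000716721) = √0.001779541 = 0.042185.
z* = 1.282 at the 80% level. Margin = 1.282·0.042185 = 0.05408.
Interval: 0.33314 ± 0.05408 → (0.2791, 0.3872).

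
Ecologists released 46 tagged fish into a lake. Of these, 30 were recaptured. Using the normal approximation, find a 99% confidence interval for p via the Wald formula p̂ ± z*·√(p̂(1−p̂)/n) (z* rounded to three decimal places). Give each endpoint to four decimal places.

The sample proportion is 30/46 = 0.65217.
SE(p̂) = √(0.65217·0.34783/46) = 0.070224.
For 99% confidence, z* = 2.576.
Margin of error: 2.576 × 0.070224 = 0.18090.
CI: 0.65217 ± 0.18090 = (0.4713, 0.8331).

(0.4713, 0.8331)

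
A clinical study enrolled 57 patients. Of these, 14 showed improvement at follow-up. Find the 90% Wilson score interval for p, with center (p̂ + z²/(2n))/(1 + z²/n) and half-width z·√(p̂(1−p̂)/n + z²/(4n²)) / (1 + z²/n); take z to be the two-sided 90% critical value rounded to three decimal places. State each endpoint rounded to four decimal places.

(0.1648, 0.3495)

Here p̂ = 14/57 = 0.24561 and z = 1.645 (z² = 2.706025).
Denominator 1 + z²/n = 1 + 2.706025/57 = 1.047474.
Center = (0.24561 + 0.023737)/1.047474 = 0.25714.
Radicand: p̂(1−p̂)/n + z²/(4n²) = 0.003250663 + 0.000208220 = 0.003458883.
Half-width = z·√(radicand)/denom = 1.645·0.058812/1.047474 = 0.09236.
So the interval runs from 0.1648 to 0.3495.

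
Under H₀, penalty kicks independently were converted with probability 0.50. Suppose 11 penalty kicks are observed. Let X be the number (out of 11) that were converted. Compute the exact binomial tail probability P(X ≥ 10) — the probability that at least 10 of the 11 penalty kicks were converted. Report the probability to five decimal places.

X is binomial with n = 11 and p = 0.50.
P(X ≥ 10) = C(11,10)·0.50^10·0.50^1 + C(11,11)·0.50^11·0.50^0.
= 0.005371 + 0.000488 = 0.00586.

P = 0.00586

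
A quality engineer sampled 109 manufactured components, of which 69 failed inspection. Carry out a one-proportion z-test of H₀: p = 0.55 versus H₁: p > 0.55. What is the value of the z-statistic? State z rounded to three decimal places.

z = 1.742

The sample proportion is 69/109 = 0.63303.
SE₀ = √(0.55·0.45/109) = 0.047651.
Test statistic: z = 0.08303/0.047651 = 1.742.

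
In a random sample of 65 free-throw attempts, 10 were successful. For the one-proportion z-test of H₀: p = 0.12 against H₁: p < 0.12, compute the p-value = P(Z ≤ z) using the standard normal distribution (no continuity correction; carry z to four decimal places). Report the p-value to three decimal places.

p-value = 0.799

The sample proportion is 10/65 = 0.15385.
Under H₀, SE = √(p₀(1−p₀)/n) = √(0.12·0.88/65) = √0.001624615 = 0.040307.
Test statistic (full precision, shown to 4 dp): z = (10/65 − 0.12)/SE₀ ≈ 0.8397.
p-value = P(Z ≤ z) with z = 0.8397 → 0.799.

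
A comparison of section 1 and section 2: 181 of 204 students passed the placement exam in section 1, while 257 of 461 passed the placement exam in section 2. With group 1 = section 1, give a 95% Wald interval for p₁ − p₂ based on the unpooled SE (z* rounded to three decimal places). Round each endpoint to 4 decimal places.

p̂₁ = 0.88725, p̂₂ = 0.55748, so the observed difference is 0.32977.
Unpooled SE = √(p̂₁(1−p̂₁)/n₁ + p̂₂(1−p̂₂)/n₂) = √(0.000490361 + 0.000535131) = 0.032023.
The 95% critical value is z* = 1.960. Margin of error = 0.06277.
Interval: 0.32977 ± 0.06277 → (0.2670, 0.3925).

(0.2670, 0.3925)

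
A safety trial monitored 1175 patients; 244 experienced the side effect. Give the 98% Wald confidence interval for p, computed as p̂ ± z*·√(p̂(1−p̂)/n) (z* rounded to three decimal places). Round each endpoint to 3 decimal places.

(0.180, 0.235)

p̂ = 244/1175 = 0.20766.
SE = √(p̂(1−p̂)/n) = √(0.164537/1175) = 0.011833.
For 98% confidence, z* = 2.326.
Margin of error: 2.326 × 0.011833 = 0.02752.
So the interval runs from 0.180 to 0.235.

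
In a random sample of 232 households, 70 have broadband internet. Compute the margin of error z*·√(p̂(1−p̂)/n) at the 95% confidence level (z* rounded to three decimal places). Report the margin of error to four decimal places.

ME = 0.0591

p̂ = 70/232 = 0.30172.
SE = √(p̂(1−p̂)/n) = √(0.210687/232) = 0.030135.
The 95% critical value is z* = 1.960.
So ME = 0.0591.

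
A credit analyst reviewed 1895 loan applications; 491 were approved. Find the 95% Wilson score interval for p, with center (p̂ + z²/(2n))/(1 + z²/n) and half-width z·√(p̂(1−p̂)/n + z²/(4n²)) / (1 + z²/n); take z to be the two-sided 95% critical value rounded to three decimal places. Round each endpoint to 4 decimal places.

(0.2399, 0.2793)

p̂ = 491/1895 = 0.25910; z = 1.960, so z² = 3.841600.
Denominator 1 + z²/n = 1 + 3.841600/1895 = 1.002027.
Adjusted center: (0.25910 + z²/(2n))/1.002027 = 0.25959.
Radicand: p̂(1−p̂)/n + z²/(4n²) = 0.000101303 + 0.000000267 = 0.000101570.
Half-width = z·√(radicand)/denom = 1.960·0.010078/1.002027 = 0.01971.
So the interval runs from 0.2399 to 0.2793.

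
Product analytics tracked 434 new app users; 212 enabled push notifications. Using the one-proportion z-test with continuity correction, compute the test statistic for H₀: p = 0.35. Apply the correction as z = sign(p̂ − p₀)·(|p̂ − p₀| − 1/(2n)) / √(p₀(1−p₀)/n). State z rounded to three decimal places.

z = 5.998

The sample proportion is 212/434 = 0.48848. p̂ − p₀ = 0.138479.
Continuity correction 1/(2n) = 1/868 = 0.001152.
Corrected numerator: |0.138479| − 0.001152 = 0.137327.
SE₀ = √(0.35·0.65/434) = 0.022895.
z = (+)0.137327/0.022895 = 5.998.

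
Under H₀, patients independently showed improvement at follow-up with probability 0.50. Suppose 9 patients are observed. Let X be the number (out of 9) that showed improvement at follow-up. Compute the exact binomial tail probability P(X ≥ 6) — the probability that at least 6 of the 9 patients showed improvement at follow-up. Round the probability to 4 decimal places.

X is binomial with n = 9 and p = 0.50.
P(X ≥ 6) = C(9,6)·0.50^6·0.50^3 + C(9,7)·0.50^7·0.50^2 + C(9,8)·0.50^8·0.50^1 + C(9,9)·0.50^9·0.50^0.
= 0.164062 + 0.070312 + 0.017578 + 0.001953 = 0.2539.

P = 0.2539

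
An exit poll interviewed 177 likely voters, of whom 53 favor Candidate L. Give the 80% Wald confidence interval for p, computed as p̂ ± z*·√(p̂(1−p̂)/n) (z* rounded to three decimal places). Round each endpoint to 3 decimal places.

(0.255, 0.344)

With x = 53 successes in n = 177, p̂ = 0.29944.
SE = √(p̂(1−p̂)/n) = √(0.209774/177) = 0.034426.
The 80% critical value is z* = 1.282.
Margin of error: 1.282 × 0.034426 = 0.04413.
Interval: 0.29944 ± 0.04413 → (0.255, 0.344).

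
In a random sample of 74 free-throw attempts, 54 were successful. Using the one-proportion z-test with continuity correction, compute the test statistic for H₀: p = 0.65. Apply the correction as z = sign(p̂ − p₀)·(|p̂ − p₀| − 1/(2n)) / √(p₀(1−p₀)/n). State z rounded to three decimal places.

z = 1.316

p̂ = 54/74 = 0.72973. p̂ − p₀ = 0.079730.
1/(2n) = 0.006757.
Corrected numerator: |0.079730| − 0.006757 = 0.072973.
Under H₀, SE = √(p₀(1−p₀)/n) = √(0.65·0.35/74) = √0.003074324 = 0.055447.
z = (+)0.072973/0.055447 = 1.316.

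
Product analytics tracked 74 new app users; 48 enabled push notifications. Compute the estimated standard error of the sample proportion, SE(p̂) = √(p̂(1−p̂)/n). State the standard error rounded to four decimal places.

The sample proportion is 48/74 = 0.64865.
p̂(1−p̂) = 0.227903.
SE = √(0.227903/74) = √0.003079770 = 0.0555.

SE = 0.0555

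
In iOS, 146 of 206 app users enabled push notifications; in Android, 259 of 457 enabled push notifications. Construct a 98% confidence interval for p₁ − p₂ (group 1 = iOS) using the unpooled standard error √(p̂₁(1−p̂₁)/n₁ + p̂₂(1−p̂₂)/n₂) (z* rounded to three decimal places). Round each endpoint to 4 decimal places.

(0.0507, 0.2333)

p̂₁ = 146/206 = 0.70874, p̂₂ = 259/457 = 0.56674; p̂₁ − p̂₂ = 0.14200.
SE = √(0.001002080 + 0.000537299) = √0.001539379 = 0.039235.
z* = 2.326 at the 98% level. Margin of error = 0.09126.
So the interval runs from 0.0507 to 0.2333.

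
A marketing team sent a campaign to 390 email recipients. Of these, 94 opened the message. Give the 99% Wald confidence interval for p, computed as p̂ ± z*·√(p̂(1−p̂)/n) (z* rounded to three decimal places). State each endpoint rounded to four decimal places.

(0.1852, 0.2968)

Sample proportion p̂ = 94/390 = 0.24103.
Standard error of p̂: √(0.182932/390) = √0.000469057 = 0.021658.
For 99% confidence, z* = 2.576.
Margin of error: 2.576 × 0.021658 = 0.05579.
CI: 0.24103 ± 0.05579 = (0.1852, 0.2968).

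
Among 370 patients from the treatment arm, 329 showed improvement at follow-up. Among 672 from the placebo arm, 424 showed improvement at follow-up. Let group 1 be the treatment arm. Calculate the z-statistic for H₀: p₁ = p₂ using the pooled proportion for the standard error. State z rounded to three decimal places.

Sample proportions: p̂₁ = 329/370 = 0.88919 and p̂₂ = 424/672 = 0.63095.
Pooled p̂ = (329+424)/(370+672) = 753/1042 = 0.72265.
Pooled SE = √[0.2004275·0.00419080] ≈ 0.028982.
z = 0.25824/0.028982 = 8.910.

z = 8.910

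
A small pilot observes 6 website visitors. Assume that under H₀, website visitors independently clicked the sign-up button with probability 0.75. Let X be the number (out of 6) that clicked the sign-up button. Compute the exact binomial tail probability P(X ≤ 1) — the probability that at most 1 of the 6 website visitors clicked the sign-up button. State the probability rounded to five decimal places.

X is binomial with n = 6 and p = 0.75.
P(X ≤ 1) = C(6,0)·0.75^0·0.25^6 + C(6,1)·0.75^1·0.25^5.
= 0.000244 + 0.004395 = 0.00464.

P = 0.00464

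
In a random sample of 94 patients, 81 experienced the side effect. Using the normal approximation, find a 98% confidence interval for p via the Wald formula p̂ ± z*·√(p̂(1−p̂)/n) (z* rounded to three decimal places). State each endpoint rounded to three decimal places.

With x = 81 successes in n = 94, p̂ = 0.86170.
SE(p̂) = √(0.86170·0.13830/94) = 0.035606.
z* = 2.326 at the 98% level.
Margin of error: 2.326 × 0.035606 = 0.08282.
Interval: 0.86170 ± 0.08282 → (0.779, 0.945).

(0.779, 0.945)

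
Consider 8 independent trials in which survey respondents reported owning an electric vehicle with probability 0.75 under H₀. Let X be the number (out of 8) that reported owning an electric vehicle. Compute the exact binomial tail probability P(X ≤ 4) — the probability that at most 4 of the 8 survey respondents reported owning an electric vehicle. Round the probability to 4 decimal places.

X ~ Binomial(n=8, p=0.75).
P(X ≤ 4) = Σ_{j=0}^{4} C(8,j)·0.75^j·0.25^{8−j}.
= 0.000015 + 0.000366 + 0.003845 + 0.023071 + 0.086517 = 0.1138.

P = 0.1138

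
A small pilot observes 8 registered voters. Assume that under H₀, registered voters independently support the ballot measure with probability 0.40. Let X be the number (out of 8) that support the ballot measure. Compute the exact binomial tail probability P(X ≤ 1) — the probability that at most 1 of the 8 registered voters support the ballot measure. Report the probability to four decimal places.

X ~ Binomial(n=8, p=0.40).
P(X ≤ 1) = C(8,0)·0.40^0·0.60^8 + C(8,1)·0.40^1·0.60^7.
= 0.016796 + 0.089580 = 0.1064.

P = 0.1064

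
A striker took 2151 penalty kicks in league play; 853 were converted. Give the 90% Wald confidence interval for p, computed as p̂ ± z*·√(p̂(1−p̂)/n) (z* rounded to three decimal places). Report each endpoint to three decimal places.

With x = 853 successes in n = 2151, p̂ = 0.39656.
Standard error of p̂: √(0.239300/2151) = √0.000111251 = 0.010548.
z* = 1.645 at the 90% level.
Margin of error: 1.645 × 0.010548 = 0.01735.
Interval: 0.39656 ± 0.01735 → (0.379, 0.414).

(0.379, 0.414)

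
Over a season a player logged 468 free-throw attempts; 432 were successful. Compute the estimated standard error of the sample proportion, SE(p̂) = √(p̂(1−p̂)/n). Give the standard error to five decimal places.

SE = 0.01232

Sample proportion p̂ = 432/468 = 0.92308.
p̂(1−p̂) = 0.071003.
Dividing by n and taking the root: √0.000151716 = 0.01232.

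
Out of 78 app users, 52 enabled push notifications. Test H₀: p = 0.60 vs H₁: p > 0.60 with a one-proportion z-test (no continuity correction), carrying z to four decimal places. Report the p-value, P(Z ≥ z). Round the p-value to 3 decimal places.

The sample proportion is 52/78 = 0.66667.
Null standard error: √(0.60·0.40/78) = √0.003076923 = 0.055470.
Test statistic (full precision, shown to 4 dp): z = (52/78 − 0.60)/SE₀ ≈ 1.2019.
p-value = P(Z ≥ z) with z = 1.2019 → 0.115.

p-value = 0.115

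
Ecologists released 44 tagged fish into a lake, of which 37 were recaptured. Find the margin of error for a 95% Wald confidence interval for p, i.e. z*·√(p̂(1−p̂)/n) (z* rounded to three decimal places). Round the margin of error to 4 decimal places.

p̂ = 37/44 = 0.84091.
Standard error of p̂: √(0.133781/44) = √0.003040477 = 0.055141.
For 95% confidence, z* = 1.960.
ME = 1.960·0.055141 = 0.1081.

ME = 0.1081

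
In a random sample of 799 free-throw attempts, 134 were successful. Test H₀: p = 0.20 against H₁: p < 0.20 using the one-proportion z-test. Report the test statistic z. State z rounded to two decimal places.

z = -2.28

The sample proportion is 134/799 = 0.16771.
Null standard error: √(0.20·0.80/799) = √0.000200250 = 0.014151.
z = (0.16771 − 0.20)/0.014151 = -0.03229/0.014151 = -2.28.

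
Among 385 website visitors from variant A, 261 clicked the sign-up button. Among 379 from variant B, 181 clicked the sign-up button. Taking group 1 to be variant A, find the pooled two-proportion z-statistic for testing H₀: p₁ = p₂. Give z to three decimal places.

z = 5.607

p̂₁ = 261/385 = 0.67792, p̂₂ = 181/379 = 0.47757.
Pooling: p̂ = 442/764 = 0.57853.
Pooled SE = √[0.2438324·0.00523593] ≈ 0.035731.
z = 0.20035/0.035731 = 5.607.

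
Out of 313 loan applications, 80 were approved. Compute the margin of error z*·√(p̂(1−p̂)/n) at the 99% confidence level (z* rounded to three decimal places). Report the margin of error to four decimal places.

ME = 0.0635

With x = 80 successes in n = 313, p̂ = 0.25559.
SE = √(p̂(1−p̂)/n) = √(0.190264/313) = 0.024655.
z* = 2.576 at the 99% level.
So ME = 0.0635.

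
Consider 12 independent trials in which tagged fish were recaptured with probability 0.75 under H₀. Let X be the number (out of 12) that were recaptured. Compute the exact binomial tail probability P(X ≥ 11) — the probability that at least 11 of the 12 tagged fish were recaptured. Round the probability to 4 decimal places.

X is binomial with n = 12 and p = 0.75.
P(X ≥ 11) = C(12,11)·0.75^11·0.25^1 + C(12,12)·0.75^12·0.25^0.
= 0.126705 + 0.031676 = 0.1584.

P = 0.1584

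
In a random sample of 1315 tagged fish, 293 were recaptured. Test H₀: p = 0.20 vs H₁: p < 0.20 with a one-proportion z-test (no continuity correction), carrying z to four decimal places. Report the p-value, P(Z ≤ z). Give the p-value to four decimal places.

p-value = 0.9807

With x = 293 successes in n = 1315, p̂ = 0.22281.
Null standard error: √(0.20·0.80/1315) = √0.000121673 = 0.011031.
z = (p̂ − p₀)/SE = (293/1315 − 0.20)/0.011031 ≈ 2.0682.
p-value = P(Z ≤ z) with z = 2.0682 → 0.9807.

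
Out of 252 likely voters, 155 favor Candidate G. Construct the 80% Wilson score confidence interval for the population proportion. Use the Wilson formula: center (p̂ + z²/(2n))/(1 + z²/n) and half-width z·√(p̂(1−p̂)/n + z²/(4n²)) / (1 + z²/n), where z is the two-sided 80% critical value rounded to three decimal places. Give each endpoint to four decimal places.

(0.5752, 0.6535)

Here p̂ = 155/252 = 0.61508 and z = 1.282 (z² = 1.643524).
Denominator 1 + z²/n = 1 + 1.643524/252 = 1.006522.
Adjusted center: (0.61508 + z²/(2n))/1.006522 = 0.61433.
Radicand: p̂(1−p̂)/n + z²/(4n²) = 0.000939511 + 0.000006470 = 0.000945981.
Half-width = 1.282·√0.000945981/1.006522 = 0.03917.
So the interval runs from 0.5752 to 0.6535.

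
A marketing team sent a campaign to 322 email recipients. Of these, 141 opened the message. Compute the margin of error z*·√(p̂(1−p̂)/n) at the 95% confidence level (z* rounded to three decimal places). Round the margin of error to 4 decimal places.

ME = 0.0542

With x = 141 successes in n = 322, p̂ = 0.43789.
SE = √(p̂(1−p̂)/n) = √(0.246142/322) = 0.027648.
z* = 1.960 at the 95% level.
Margin of error = z*·SE = 1.960 × 0.027648 = 0.0542.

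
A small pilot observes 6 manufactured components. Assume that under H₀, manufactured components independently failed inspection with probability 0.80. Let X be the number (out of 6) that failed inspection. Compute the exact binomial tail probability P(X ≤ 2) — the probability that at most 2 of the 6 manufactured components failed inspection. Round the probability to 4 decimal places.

X ~ Binomial(n=6, p=0.80).
P(X ≤ 2) = C(6,0)·0.80^0·0.20^6 + C(6,1)·0.80^1·0.20^5 + C(6,2)·0.80^2·0.20^4.
= 0.000064 + 0.001536 + 0.015360 = 0.0170.

P = 0.0170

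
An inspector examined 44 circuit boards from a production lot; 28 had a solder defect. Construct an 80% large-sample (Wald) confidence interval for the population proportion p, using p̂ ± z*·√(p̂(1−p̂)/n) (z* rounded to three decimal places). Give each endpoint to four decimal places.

With x = 28 successes in n = 44, p̂ = 0.63636.
SE = √(p̂(1−p̂)/n) = √(0.231405/44) = 0.072520.
The 80% critical value is z* = 1.282.
Margin = 1.282·0.072520 = 0.09297.
Interval: 0.63636 ± 0.09297 → (0.5434, 0.7293).

(0.5434, 0.7293)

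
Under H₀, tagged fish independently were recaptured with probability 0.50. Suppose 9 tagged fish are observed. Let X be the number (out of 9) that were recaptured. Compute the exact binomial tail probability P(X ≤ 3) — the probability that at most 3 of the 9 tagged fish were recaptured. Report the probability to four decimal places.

X is binomial with n = 9 and p = 0.50.
P(X ≤ 3) = C(9,0)·0.50^0·0.50^9 + C(9,1)·0.50^1·0.50^8 + C(9,2)·0.50^2·0.50^7 + C(9,3)·0.50^3·0.50^6.
= 0.001953 + 0.017578 + 0.070312 + 0.164062 = 0.2539.

P = 0.2539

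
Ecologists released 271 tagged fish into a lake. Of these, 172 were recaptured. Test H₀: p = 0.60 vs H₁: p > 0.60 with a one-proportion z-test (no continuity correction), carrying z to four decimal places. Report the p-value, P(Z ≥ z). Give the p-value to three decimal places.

p̂ = 172/271 = 0.63469.
Under H₀, SE = √(p₀(1−p₀)/n) = √(0.60·0.40/271) = √0.000885609 = 0.029759.
z = (p̂ − p₀)/SE = (172/271 − 0.60)/0.029759 ≈ 1.1656.
p-value = P(Z ≥ z) with z = 1.1656 → 0.122.

p-value = 0.122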